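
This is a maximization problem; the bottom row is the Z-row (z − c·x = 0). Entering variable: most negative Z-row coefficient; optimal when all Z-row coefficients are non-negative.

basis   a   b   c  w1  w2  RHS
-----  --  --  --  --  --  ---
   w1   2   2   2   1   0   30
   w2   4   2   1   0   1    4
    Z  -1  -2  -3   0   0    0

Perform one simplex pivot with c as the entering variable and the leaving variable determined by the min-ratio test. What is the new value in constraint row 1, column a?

-6

Ratio test on column c — row 1: 30/2 = 15; row 2: 4/1 = 4. Minimum is 4 at row 2 (w2 leaves); pivot element 1.
Divide row 2 by 1; eliminate column c from the other rows.
Row 1 update in column a: 2 − 2·4 = -6.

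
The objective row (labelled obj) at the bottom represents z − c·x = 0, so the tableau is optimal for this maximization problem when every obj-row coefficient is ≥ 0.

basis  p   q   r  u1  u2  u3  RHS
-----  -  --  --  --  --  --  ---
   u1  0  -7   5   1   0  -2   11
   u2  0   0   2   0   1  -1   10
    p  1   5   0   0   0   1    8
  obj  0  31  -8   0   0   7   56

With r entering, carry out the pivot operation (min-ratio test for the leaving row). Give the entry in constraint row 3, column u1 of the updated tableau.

Ratio test on column r — row 1: 11/5 = 11/5; row 2: 10/2 = 5; row 3: entry 0 ≤ 0. Minimum is 11/5 at row 1 (u1 leaves); pivot element 5.
Divide row 1 by 5; eliminate column r from the other rows.
Row 3 update in column u1: 0 − 0·(1/5) = 0.

0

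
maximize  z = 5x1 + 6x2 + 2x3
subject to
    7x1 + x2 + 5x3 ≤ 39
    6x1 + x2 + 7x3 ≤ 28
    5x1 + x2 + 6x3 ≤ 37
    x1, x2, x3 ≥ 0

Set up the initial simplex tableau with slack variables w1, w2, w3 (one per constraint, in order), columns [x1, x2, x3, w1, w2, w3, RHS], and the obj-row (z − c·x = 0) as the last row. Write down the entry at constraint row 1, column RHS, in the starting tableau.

The RHS of constraint 1 is b_1 = 39.

39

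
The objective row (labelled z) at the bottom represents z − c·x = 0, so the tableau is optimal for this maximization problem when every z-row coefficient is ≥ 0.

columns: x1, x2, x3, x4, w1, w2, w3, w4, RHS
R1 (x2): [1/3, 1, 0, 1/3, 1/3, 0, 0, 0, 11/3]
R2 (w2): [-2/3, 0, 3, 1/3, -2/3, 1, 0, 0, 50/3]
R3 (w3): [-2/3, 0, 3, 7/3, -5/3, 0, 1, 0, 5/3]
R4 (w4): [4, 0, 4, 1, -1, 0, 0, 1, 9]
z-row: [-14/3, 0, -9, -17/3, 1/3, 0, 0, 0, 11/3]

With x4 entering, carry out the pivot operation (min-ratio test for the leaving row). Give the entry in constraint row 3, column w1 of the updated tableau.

-5/7

Ratio test on column x4 — row 1: (11/3)/(1/3) = 11; row 2: (50/3)/(1/3) = 50; row 3: (5/3)/(7/3) = 5/7; row 4: 9/1 = 9. Minimum is 5/7 at row 3 (w3 leaves); pivot element 7/3.
Divide row 3 by 7/3; eliminate column x4 from the other rows.
In the new row 3, the w1 entry is the old entry divided by the pivot: (-5/3)/(7/3) = -5/7.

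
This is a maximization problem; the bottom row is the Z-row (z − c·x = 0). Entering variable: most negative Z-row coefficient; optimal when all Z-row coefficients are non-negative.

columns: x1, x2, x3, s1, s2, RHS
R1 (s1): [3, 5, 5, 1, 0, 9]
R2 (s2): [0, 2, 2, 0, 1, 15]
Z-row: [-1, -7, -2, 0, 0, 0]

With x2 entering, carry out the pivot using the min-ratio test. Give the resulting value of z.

Ratio test on column x2 — row 1: 9/5 = 9/5; row 2: 15/2 = 15/2. Minimum is 9/5 at row 1 (s1 leaves); pivot element 5.
Pivot on row 1; the Z-row RHS becomes 0 − (-7)·(9/5) = 63/5.

63/5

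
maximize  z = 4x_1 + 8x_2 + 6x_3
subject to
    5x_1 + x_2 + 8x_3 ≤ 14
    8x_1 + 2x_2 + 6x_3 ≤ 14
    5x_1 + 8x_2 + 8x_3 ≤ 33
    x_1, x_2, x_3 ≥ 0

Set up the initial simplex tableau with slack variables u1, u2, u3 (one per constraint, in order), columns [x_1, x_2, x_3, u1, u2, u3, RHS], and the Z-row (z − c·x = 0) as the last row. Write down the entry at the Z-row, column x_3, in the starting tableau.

-6

The Z-row carries the negated objective coefficients: the x_3 entry is -6.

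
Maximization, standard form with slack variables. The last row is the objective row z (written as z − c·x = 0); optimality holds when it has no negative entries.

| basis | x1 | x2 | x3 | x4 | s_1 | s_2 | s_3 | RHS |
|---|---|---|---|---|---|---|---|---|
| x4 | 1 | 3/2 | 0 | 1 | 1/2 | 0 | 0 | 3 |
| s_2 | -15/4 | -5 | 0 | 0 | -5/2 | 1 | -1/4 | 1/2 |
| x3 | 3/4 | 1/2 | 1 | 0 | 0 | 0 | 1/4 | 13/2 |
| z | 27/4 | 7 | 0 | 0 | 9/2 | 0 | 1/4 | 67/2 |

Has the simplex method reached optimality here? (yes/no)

yes

Every z-row coefficient is ≥ 0, so the tableau is optimal.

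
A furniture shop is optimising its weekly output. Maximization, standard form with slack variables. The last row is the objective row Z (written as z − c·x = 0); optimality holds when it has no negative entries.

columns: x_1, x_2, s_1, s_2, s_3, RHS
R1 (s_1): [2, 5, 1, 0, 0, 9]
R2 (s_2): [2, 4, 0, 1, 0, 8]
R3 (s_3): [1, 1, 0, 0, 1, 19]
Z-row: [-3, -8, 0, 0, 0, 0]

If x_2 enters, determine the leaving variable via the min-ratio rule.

s_1

Column x_2 entries and ratios — s_1: 9/5 = 9/5; s_2: 8/4 = 2; s_3: 19/1 = 19.
Smallest ratio is 9/5 in the row of s_1, so s_1 leaves.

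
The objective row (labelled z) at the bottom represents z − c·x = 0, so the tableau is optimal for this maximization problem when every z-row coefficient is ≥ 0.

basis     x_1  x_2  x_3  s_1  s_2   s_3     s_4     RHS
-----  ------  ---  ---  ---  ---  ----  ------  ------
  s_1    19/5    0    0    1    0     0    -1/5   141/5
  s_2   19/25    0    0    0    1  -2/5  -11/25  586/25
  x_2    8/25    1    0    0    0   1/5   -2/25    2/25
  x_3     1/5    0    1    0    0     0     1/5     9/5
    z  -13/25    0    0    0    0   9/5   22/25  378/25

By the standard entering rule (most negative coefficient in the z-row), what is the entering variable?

Negative z-row entries: x_1: -13/25.
The most negative is -13/25 in column x_1, so x_1 enters.

x_1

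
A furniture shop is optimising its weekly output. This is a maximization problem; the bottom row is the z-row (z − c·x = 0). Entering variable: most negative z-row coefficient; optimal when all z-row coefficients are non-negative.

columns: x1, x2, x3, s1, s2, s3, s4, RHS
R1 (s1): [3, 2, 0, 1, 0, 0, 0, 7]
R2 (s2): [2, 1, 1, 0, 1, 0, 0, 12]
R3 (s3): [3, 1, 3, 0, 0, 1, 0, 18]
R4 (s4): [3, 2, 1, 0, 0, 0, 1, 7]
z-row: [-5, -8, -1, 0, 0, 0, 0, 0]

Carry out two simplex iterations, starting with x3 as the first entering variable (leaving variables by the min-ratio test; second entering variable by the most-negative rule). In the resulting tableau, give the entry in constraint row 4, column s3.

-1/5

Ratio test on column x3 — row 1: entry 0 ≤ 0; row 2: 12/1 = 12; row 3: 18/3 = 6; row 4: 7/1 = 7. Minimum is 6 at row 3 (s3 leaves); pivot element 3.
Divide row 3 by 3; eliminate column x3 from the other rows.
Second iteration: most negative z-row entry is -23/3 in column x2, so x2 enters.
Ratio test on column x2 — row 1: 7/2 = 7/2; row 2: 6/(2/3) = 9; row 3: 6/(1/3) = 18; row 4: 1/(5/3) = 3/5. Minimum is 3/5 at row 4 (s4 leaves); pivot element 5/3.
Divide row 4 by 5/3; eliminate column x2 from the other rows.
After both pivots, the entry at constraint row 4, column s3 is -1/5.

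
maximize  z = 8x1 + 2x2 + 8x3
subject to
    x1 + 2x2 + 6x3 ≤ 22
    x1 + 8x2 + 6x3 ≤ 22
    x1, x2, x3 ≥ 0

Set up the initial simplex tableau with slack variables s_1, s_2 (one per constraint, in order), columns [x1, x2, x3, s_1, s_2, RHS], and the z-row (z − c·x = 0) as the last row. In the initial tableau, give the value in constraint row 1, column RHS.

The RHS of constraint 1 is b_1 = 22.

22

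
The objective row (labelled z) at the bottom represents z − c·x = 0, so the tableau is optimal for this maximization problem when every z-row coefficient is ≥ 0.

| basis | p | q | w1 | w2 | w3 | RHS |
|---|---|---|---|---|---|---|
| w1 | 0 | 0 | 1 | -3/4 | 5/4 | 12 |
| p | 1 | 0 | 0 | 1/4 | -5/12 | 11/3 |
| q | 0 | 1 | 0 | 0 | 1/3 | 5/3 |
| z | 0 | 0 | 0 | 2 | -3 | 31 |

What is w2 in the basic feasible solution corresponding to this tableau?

w2 is not in the basis, so in the current basic feasible solution w2 = 0.

0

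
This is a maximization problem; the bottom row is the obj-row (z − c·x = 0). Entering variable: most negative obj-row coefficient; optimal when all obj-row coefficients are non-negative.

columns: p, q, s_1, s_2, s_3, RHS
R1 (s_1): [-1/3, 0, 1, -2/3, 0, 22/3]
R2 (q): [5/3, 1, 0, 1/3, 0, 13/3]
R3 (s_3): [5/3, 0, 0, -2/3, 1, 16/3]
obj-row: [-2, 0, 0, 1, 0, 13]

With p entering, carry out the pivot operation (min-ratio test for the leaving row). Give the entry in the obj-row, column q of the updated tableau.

Ratio test on column p — row 1: entry -1/3 ≤ 0; row 2: (13/3)/(5/3) = 13/5; row 3: (16/3)/(5/3) = 16/5. Minimum is 13/5 at row 2 (q leaves); pivot element 5/3.
Divide row 2 by 5/3; eliminate column p from the other rows.
obj-row update in column q: 0 − (-2)·(3/5) = 6/5.

6/5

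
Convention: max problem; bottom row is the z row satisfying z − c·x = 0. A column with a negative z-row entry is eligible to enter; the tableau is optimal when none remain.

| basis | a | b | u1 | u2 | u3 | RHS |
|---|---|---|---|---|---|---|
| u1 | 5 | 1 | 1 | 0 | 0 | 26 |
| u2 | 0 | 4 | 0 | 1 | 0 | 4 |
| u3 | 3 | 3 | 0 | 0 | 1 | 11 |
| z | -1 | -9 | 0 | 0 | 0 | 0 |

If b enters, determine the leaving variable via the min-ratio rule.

u2

Column b entries and ratios — u1: 26/1 = 26; u2: 4/4 = 1; u3: 11/3 = 11/3.
Smallest ratio is 1 in the row of u2, so u2 leaves.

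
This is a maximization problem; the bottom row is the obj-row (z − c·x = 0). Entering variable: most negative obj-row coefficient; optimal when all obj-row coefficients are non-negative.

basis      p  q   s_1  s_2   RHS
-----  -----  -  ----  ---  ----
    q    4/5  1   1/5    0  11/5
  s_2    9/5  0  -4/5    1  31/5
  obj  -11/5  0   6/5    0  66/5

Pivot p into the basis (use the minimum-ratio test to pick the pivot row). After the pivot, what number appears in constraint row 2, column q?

Ratio test on column p — row 1: (11/5)/(4/5) = 11/4; row 2: (31/5)/(9/5) = 31/9. Minimum is 11/4 at row 1 (q leaves); pivot element 4/5.
Divide row 1 by 4/5; eliminate column p from the other rows.
Row 2 update in column q: 0 − (9/5)·(5/4) = -9/4.

-9/4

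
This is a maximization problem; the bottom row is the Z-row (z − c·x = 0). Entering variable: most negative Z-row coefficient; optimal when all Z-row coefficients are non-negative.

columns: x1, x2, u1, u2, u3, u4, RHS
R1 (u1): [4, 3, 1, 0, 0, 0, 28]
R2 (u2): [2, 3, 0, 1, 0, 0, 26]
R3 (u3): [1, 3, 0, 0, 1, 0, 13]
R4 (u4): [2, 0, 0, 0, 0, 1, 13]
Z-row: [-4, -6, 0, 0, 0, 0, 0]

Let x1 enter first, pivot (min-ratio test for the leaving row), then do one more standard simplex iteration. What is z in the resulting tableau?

30

Ratio test on column x1 — row 1: 28/4 = 7; row 2: 26/2 = 13; row 3: 13/1 = 13; row 4: 13/2 = 13/2. Minimum is 13/2 at row 4 (u4 leaves); pivot element 2.
Pivot on row 4; the Z-row RHS becomes 0 − (-4)·(13/2) = 26.
Next entering variable (most negative Z-row entry -6): x2.
Ratio test on column x2 — row 1: 2/3 = 2/3; row 2: 13/3 = 13/3; row 3: (13/2)/3 = 13/6; row 4: entry 0 ≤ 0. Minimum is 2/3 at row 1 (u1 leaves); pivot element 3.
After the second pivot the Z-row RHS is 26 − (-6)·(2/3) = 30.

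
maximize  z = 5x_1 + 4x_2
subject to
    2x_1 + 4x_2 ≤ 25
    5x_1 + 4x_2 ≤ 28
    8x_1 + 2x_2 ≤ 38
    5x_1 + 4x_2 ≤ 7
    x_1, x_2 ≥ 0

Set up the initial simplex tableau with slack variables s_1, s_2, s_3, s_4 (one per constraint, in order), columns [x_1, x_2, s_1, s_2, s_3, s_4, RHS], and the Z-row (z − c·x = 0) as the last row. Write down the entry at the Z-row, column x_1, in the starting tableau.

-5

The Z-row carries the negated objective coefficients: the x_1 entry is -5.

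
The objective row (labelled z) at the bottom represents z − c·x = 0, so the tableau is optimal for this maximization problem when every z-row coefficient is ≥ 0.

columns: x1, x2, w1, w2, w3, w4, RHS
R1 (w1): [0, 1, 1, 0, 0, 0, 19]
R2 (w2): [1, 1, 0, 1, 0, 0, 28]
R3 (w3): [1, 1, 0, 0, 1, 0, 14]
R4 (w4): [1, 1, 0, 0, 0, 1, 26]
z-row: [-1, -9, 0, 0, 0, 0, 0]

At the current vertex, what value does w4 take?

26

w4 is basic (row 4); its value is the RHS of that row, 26.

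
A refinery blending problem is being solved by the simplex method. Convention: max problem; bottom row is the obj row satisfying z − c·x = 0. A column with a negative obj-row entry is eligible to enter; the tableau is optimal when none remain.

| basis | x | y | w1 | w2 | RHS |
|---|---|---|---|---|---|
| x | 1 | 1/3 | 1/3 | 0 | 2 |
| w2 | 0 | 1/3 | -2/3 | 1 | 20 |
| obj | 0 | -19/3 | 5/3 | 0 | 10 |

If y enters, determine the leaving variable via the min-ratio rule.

Column y entries and ratios — x: 2/(1/3) = 6; w2: 20/(1/3) = 60.
Smallest ratio is 6 in the row of x, so x leaves.

x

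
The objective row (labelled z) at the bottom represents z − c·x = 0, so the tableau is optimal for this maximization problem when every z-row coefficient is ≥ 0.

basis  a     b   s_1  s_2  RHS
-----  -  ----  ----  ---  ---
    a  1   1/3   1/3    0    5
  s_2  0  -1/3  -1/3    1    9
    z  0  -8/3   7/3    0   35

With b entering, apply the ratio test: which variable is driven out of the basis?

Column b entries and ratios — a: 5/(1/3) = 15; s_2: -1/3 ≤ 0, skip.
Smallest ratio is 15 in the row of a, so a leaves.

a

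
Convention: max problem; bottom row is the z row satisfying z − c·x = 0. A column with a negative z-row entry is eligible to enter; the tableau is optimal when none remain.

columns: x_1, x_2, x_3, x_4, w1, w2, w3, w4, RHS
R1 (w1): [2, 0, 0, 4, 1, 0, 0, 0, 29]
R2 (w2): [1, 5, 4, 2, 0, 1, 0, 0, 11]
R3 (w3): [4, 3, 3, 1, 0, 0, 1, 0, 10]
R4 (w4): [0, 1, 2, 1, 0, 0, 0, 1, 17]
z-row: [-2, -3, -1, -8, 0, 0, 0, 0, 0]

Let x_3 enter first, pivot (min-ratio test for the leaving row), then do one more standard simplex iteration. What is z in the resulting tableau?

44

Ratio test on column x_3 — row 1: entry 0 ≤ 0; row 2: 11/4 = 11/4; row 3: 10/3 = 10/3; row 4: 17/2 = 17/2. Minimum is 11/4 at row 2 (w2 leaves); pivot element 4.
Pivot on row 2; the z-row RHS becomes 0 − (-1)·(11/4) = 11/4.
Next entering variable (most negative z-row entry -15/2): x_4.
Ratio test on column x_4 — row 1: 29/4 = 29/4; row 2: (11/4)/(1/2) = 11/2; row 3: entry -1/2 ≤ 0; row 4: entry 0 ≤ 0. Minimum is 11/2 at row 2 (x_3 leaves); pivot element 1/2.
After the second pivot the z-row RHS is 11/4 − (-15/2)·(11/2) = 44.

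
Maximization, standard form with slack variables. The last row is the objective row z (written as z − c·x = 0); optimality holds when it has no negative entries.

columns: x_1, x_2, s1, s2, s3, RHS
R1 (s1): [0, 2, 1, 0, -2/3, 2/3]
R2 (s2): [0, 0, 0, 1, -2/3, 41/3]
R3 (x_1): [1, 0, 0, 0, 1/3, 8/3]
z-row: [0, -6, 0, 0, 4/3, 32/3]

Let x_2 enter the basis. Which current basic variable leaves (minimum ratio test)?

Column x_2 entries and ratios — s1: (2/3)/2 = 1/3; s2: 0 ≤ 0, skip; x_1: 0 ≤ 0, skip.
Smallest ratio is 1/3 in the row of s1, so s1 leaves.

s1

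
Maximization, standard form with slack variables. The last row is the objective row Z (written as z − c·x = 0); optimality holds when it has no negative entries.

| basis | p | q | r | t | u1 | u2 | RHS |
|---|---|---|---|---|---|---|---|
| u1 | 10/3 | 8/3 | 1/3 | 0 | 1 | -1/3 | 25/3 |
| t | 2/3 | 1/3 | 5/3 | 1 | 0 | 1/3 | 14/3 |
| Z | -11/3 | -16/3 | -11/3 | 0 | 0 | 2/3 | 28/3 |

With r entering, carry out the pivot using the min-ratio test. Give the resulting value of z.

Ratio test on column r — row 1: (25/3)/(1/3) = 25; row 2: (14/3)/(5/3) = 14/5. Minimum is 14/5 at row 2 (t leaves); pivot element 5/3.
Pivot on row 2; the Z-row RHS becomes 28/3 − (-11/3)·(14/5) = 98/5.

98/5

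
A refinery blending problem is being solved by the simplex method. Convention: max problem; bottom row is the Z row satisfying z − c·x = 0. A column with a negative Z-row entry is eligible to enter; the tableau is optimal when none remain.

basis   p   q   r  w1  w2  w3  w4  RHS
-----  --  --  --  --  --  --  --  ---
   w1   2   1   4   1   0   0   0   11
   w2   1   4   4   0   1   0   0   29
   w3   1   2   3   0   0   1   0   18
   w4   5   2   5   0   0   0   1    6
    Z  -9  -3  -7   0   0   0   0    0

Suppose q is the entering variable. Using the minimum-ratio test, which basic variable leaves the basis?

w4

Column q entries and ratios — w1: 11/1 = 11; w2: 29/4 = 29/4; w3: 18/2 = 9; w4: 6/2 = 3.
Smallest ratio is 3 in the row of w4, so w4 leaves.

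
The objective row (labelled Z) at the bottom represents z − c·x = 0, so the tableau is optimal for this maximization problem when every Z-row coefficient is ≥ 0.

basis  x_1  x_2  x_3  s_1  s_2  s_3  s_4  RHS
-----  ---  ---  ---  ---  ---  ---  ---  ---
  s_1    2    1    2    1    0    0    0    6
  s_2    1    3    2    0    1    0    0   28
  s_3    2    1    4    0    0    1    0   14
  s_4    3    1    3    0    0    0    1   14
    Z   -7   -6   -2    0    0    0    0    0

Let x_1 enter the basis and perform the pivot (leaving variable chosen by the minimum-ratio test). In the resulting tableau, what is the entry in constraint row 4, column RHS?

Ratio test on column x_1 — row 1: 6/2 = 3; row 2: 28/1 = 28; row 3: 14/2 = 7; row 4: 14/3 = 14/3. Minimum is 3 at row 1 (s_1 leaves); pivot element 2.
Divide row 1 by 2; eliminate column x_1 from the other rows.
Row 4 update in column RHS: 14 − 3·3 = 5.

5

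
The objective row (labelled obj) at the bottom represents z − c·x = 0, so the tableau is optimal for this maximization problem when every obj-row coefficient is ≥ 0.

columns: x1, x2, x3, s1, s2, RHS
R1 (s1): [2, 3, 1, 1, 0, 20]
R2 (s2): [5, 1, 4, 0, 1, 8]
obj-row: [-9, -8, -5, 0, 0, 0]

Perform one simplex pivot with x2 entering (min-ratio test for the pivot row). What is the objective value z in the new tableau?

160/3

Ratio test on column x2 — row 1: 20/3 = 20/3; row 2: 8/1 = 8. Minimum is 20/3 at row 1 (s1 leaves); pivot element 3.
Pivot on row 1; the obj-row RHS becomes 0 − (-8)·(20/3) = 160/3.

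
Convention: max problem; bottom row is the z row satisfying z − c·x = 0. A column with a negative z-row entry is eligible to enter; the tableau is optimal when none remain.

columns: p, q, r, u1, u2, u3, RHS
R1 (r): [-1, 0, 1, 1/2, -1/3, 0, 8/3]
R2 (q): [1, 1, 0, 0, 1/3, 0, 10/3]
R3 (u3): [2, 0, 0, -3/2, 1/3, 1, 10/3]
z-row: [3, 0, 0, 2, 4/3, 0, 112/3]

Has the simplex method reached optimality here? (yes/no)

Every z-row coefficient is ≥ 0, so the tableau is optimal.

yes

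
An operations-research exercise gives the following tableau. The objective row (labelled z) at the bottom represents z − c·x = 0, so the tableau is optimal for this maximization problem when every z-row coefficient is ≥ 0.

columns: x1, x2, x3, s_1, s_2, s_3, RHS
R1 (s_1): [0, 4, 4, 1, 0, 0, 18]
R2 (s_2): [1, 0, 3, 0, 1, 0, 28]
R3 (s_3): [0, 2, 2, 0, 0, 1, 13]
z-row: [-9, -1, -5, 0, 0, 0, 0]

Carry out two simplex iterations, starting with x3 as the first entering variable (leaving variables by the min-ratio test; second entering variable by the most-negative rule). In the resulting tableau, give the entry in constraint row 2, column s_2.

1

Ratio test on column x3 — row 1: 18/4 = 9/2; row 2: 28/3 = 28/3; row 3: 13/2 = 13/2. Minimum is 9/2 at row 1 (s_1 leaves); pivot element 4.
Divide row 1 by 4; eliminate column x3 from the other rows.
Second iteration: most negative z-row entry is -9 in column x1, so x1 enters.
Ratio test on column x1 — row 1: entry 0 ≤ 0; row 2: (29/2)/1 = 29/2; row 3: entry 0 ≤ 0. Minimum is 29/2 at row 2 (s_2 leaves); pivot element 1.
Divide row 2 by 1; eliminate column x1 from the other rows.
After both pivots, the entry at constraint row 2, column s_2 is 1.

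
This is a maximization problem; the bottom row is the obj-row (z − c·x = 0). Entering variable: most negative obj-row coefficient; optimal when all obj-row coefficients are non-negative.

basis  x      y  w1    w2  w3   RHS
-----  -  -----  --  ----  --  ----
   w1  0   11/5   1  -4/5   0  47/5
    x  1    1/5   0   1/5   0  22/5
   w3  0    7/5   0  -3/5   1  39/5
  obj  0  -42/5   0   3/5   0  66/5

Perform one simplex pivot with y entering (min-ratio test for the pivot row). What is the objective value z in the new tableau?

540/11

Ratio test on column y — row 1: (47/5)/(11/5) = 47/11; row 2: (22/5)/(1/5) = 22; row 3: (39/5)/(7/5) = 39/7. Minimum is 47/11 at row 1 (w1 leaves); pivot element 11/5.
Pivot on row 1; the obj-row RHS becomes 66/5 − (-42/5)·(47/11) = 540/11.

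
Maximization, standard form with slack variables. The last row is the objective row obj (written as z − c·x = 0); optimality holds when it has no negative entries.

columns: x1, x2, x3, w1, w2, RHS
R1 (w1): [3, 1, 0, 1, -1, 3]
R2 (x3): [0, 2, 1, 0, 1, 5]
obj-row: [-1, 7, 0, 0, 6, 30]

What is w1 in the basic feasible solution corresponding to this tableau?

3

w1 is basic (row 1); its value is the RHS of that row, 3.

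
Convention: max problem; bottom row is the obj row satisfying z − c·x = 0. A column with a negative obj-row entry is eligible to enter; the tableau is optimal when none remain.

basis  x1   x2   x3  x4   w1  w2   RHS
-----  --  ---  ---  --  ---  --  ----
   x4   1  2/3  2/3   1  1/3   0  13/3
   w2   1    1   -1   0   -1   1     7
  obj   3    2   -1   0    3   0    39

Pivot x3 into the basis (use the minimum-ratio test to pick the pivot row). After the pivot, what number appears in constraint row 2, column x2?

Ratio test on column x3 — row 1: (13/3)/(2/3) = 13/2; row 2: entry -1 ≤ 0. Minimum is 13/2 at row 1 (x4 leaves); pivot element 2/3.
Divide row 1 by 2/3; eliminate column x3 from the other rows.
Row 2 update in column x2: 1 − (-1)·1 = 2.

2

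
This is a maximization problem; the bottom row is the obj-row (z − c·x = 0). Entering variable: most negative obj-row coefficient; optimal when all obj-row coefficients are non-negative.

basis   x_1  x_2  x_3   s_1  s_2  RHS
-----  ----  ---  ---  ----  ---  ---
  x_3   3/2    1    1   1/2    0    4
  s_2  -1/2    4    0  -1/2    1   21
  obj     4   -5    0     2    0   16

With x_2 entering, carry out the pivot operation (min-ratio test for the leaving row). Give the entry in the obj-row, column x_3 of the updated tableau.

5

Ratio test on column x_2 — row 1: 4/1 = 4; row 2: 21/4 = 21/4. Minimum is 4 at row 1 (x_3 leaves); pivot element 1.
Divide row 1 by 1; eliminate column x_2 from the other rows.
obj-row update in column x_3: 0 − (-5)·1 = 5.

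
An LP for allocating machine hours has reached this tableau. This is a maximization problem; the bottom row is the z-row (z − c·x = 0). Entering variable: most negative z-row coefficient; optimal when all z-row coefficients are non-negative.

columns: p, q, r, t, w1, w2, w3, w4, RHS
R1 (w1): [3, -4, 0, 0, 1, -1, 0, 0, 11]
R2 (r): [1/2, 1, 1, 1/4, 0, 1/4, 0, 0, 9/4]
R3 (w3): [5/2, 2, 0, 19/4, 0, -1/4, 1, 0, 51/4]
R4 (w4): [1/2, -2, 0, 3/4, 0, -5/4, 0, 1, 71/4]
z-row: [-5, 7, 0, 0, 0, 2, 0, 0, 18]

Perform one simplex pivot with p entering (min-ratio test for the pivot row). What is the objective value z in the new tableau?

109/3

Ratio test on column p — row 1: 11/3 = 11/3; row 2: (9/4)/(1/2) = 9/2; row 3: (51/4)/(5/2) = 51/10; row 4: (71/4)/(1/2) = 71/2. Minimum is 11/3 at row 1 (w1 leaves); pivot element 3.
Pivot on row 1; the z-row RHS becomes 18 − (-5)·(11/3) = 109/3.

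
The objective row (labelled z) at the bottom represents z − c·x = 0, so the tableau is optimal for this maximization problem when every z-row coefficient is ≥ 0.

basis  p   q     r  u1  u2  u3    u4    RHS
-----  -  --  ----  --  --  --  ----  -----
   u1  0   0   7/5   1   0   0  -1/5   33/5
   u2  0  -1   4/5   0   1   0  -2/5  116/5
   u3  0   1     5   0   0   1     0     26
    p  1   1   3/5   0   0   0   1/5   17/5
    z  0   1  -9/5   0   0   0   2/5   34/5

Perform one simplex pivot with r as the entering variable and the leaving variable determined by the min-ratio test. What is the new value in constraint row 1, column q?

0

Ratio test on column r — row 1: (33/5)/(7/5) = 33/7; row 2: (116/5)/(4/5) = 29; row 3: 26/5 = 26/5; row 4: (17/5)/(3/5) = 17/3. Minimum is 33/7 at row 1 (u1 leaves); pivot element 7/5.
Divide row 1 by 7/5; eliminate column r from the other rows.
In the new row 1, the q entry is the old entry divided by the pivot: 0/(7/5) = 0.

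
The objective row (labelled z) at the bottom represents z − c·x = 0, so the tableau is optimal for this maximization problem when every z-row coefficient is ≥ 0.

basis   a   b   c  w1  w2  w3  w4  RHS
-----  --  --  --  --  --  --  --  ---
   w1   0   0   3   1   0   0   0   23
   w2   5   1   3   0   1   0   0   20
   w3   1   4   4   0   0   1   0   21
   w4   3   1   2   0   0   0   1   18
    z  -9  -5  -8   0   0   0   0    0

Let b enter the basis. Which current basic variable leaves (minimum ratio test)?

Column b entries and ratios — w1: 0 ≤ 0, skip; w2: 20/1 = 20; w3: 21/4 = 21/4; w4: 18/1 = 18.
Smallest ratio is 21/4 in the row of w3, so w3 leaves.

w3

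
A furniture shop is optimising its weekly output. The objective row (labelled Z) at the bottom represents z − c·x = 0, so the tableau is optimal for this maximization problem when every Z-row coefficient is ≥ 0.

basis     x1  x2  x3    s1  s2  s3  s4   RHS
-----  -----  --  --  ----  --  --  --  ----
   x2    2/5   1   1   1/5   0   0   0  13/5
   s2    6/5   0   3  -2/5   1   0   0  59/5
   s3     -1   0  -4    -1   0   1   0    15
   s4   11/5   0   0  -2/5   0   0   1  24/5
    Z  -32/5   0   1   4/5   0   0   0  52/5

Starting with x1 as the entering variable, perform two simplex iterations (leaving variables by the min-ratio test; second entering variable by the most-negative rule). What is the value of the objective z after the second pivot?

Ratio test on column x1 — row 1: (13/5)/(2/5) = 13/2; row 2: (59/5)/(6/5) = 59/6; row 3: entry -1 ≤ 0; row 4: (24/5)/(11/5) = 24/11. Minimum is 24/11 at row 4 (s4 leaves); pivot element 11/5.
Pivot on row 4; the Z-row RHS becomes 52/5 − (-32/5)·(24/11) = 268/11.
Next entering variable (most negative Z-row entry -4/11): s1.
Ratio test on column s1 — row 1: (19/11)/(3/11) = 19/3; row 2: entry -2/11 ≤ 0; row 3: entry -13/11 ≤ 0; row 4: entry -2/11 ≤ 0. Minimum is 19/3 at row 1 (x2 leaves); pivot element 3/11.
After the second pivot the Z-row RHS is 268/11 − (-4/11)·(19/3) = 80/3.

80/3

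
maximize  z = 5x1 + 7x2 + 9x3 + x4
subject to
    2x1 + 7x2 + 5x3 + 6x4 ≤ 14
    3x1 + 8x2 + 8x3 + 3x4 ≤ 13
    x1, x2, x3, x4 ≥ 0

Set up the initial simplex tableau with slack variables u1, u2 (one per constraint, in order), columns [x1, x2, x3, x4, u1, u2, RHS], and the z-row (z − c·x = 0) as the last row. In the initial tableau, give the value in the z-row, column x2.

-7

The z-row carries the negated objective coefficients: the x2 entry is -7.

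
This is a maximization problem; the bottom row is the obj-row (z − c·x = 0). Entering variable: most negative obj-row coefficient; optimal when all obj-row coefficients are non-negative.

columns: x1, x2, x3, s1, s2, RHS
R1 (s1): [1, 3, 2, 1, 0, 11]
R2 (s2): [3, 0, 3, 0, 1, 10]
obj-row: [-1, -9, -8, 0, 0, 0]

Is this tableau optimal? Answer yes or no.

no

The obj-row has a negative entry -9 in column x2, so it is not optimal.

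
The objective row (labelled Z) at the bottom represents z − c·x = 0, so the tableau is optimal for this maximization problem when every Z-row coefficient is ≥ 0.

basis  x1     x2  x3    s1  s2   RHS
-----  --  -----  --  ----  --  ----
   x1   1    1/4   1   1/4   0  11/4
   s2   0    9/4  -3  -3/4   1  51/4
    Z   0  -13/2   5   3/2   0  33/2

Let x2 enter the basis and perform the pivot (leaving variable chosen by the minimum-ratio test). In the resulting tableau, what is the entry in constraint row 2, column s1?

Ratio test on column x2 — row 1: (11/4)/(1/4) = 11; row 2: (51/4)/(9/4) = 17/3. Minimum is 17/3 at row 2 (s2 leaves); pivot element 9/4.
Divide row 2 by 9/4; eliminate column x2 from the other rows.
In the new row 2, the s1 entry is the old entry divided by the pivot: (-3/4)/(9/4) = -1/3.

-1/3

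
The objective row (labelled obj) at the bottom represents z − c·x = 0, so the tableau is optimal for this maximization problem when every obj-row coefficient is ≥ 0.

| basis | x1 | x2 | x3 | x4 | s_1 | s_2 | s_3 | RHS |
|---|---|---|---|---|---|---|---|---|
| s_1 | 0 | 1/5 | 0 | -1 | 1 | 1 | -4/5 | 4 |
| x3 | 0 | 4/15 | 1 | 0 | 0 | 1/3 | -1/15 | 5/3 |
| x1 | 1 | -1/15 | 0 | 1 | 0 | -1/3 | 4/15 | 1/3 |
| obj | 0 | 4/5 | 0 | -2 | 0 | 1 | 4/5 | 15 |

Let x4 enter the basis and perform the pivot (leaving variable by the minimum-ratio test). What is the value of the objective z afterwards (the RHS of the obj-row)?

47/3

Ratio test on column x4 — row 1: entry -1 ≤ 0; row 2: entry 0 ≤ 0; row 3: (1/3)/1 = 1/3. Minimum is 1/3 at row 3 (x1 leaves); pivot element 1.
Pivot on row 3; the obj-row RHS becomes 15 − (-2)·(1/3) = 47/3.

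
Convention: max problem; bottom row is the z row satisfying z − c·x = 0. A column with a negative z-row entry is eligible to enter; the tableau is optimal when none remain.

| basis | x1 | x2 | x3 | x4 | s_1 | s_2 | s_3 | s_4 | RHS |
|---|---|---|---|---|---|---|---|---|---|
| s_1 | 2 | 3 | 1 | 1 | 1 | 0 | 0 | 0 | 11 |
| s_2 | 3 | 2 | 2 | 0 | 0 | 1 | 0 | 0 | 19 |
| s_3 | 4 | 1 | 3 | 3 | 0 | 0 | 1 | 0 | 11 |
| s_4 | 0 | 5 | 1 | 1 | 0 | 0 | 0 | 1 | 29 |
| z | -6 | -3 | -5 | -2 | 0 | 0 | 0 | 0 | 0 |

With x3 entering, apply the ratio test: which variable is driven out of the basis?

Column x3 entries and ratios — s_1: 11/1 = 11; s_2: 19/2 = 19/2; s_3: 11/3 = 11/3; s_4: 29/1 = 29.
Smallest ratio is 11/3 in the row of s_3, so s_3 leaves.

s_3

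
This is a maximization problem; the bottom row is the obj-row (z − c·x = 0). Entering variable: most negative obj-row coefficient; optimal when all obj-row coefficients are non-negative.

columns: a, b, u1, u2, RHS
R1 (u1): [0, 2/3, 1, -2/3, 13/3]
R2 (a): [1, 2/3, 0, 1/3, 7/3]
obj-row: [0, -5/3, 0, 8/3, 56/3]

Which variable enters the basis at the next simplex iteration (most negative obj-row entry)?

Negative obj-row entries: b: -5/3.
The most negative is -5/3 in column b, so b enters.

b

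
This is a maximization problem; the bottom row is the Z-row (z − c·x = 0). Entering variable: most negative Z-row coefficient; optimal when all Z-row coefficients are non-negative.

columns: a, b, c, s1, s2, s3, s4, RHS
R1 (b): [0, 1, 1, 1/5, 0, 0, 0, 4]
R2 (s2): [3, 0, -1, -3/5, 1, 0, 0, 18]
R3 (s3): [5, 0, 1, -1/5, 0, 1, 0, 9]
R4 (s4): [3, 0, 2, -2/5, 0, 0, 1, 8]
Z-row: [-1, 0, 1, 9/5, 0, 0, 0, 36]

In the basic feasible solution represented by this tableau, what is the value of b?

b is basic (row 1); its value is the RHS of that row, 4.

4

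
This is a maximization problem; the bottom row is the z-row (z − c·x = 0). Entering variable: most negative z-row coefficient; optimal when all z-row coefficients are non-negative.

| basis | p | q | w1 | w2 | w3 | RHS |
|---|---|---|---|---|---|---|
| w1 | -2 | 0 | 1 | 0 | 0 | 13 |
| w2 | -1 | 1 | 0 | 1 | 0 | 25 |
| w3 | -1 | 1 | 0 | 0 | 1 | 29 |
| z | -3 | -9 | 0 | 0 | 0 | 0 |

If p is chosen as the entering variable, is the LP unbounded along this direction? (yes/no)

yes

Every constraint-row entry in column p is ≤ 0, so increasing p is unbounded.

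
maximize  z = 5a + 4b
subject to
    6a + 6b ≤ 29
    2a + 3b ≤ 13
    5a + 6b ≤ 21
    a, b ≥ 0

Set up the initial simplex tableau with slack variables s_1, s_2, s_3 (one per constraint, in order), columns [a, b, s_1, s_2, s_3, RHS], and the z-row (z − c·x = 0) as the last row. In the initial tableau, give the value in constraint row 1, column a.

Constraint 1 has coefficient 6 on a.

6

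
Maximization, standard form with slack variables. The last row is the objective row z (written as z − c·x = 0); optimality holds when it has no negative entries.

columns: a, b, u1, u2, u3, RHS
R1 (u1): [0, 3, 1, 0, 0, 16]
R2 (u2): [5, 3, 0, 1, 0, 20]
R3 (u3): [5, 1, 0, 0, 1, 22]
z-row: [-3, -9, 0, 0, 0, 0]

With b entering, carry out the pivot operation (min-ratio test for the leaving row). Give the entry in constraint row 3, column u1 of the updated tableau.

-1/3

Ratio test on column b — row 1: 16/3 = 16/3; row 2: 20/3 = 20/3; row 3: 22/1 = 22. Minimum is 16/3 at row 1 (u1 leaves); pivot element 3.
Divide row 1 by 3; eliminate column b from the other rows.
Row 3 update in column u1: 0 − 1·(1/3) = -1/3.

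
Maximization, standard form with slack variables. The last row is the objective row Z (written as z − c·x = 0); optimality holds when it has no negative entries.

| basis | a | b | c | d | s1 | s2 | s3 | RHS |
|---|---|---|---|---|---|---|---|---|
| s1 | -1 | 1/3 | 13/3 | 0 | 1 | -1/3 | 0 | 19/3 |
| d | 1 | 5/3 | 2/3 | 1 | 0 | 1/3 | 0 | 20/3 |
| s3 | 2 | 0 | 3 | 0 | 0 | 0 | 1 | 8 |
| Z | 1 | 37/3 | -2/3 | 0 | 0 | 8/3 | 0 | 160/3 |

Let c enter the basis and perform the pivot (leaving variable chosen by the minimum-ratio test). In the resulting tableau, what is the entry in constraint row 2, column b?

21/13

Ratio test on column c — row 1: (19/3)/(13/3) = 19/13; row 2: (20/3)/(2/3) = 10; row 3: 8/3 = 8/3. Minimum is 19/13 at row 1 (s1 leaves); pivot element 13/3.
Divide row 1 by 13/3; eliminate column c from the other rows.
Row 2 update in column b: 5/3 − (2/3)·(1/13) = 21/13.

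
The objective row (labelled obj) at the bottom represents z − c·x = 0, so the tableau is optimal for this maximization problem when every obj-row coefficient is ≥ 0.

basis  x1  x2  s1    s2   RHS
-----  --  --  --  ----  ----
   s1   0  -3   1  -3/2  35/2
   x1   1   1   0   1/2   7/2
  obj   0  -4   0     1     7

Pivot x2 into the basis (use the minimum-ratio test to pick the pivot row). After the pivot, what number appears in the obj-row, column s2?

3

Ratio test on column x2 — row 1: entry -3 ≤ 0; row 2: (7/2)/1 = 7/2. Minimum is 7/2 at row 2 (x1 leaves); pivot element 1.
Divide row 2 by 1; eliminate column x2 from the other rows.
obj-row update in column s2: 1 − (-4)·(1/2) = 3.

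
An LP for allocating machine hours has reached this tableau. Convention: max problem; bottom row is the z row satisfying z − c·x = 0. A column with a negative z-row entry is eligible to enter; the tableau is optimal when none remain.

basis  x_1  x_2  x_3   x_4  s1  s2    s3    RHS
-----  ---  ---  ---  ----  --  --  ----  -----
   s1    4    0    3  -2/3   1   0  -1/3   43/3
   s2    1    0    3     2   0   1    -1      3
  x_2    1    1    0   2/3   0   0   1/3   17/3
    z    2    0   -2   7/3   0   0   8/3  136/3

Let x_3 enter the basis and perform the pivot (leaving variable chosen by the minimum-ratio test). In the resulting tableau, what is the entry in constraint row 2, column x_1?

1/3

Ratio test on column x_3 — row 1: (43/3)/3 = 43/9; row 2: 3/3 = 1; row 3: entry 0 ≤ 0. Minimum is 1 at row 2 (s2 leaves); pivot element 3.
Divide row 2 by 3; eliminate column x_3 from the other rows.
In the new row 2, the x_1 entry is the old entry divided by the pivot: 1/3 = 1/3.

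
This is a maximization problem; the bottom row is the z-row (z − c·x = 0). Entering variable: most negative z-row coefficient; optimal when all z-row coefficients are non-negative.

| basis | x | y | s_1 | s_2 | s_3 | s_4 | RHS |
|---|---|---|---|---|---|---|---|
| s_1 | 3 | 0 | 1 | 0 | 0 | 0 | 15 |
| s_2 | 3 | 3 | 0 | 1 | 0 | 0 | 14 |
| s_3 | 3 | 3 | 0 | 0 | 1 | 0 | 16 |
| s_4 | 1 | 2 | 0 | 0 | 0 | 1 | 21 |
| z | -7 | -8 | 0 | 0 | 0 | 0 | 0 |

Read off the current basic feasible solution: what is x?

0

x is not in the basis, so in the current basic feasible solution x = 0.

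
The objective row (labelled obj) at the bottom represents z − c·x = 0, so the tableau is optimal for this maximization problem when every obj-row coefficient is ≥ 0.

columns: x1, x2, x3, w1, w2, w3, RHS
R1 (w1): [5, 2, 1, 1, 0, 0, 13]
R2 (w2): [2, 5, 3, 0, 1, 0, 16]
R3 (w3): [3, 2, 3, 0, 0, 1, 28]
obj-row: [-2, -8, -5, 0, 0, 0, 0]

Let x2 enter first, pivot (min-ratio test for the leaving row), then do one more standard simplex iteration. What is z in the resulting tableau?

Ratio test on column x2 — row 1: 13/2 = 13/2; row 2: 16/5 = 16/5; row 3: 28/2 = 14. Minimum is 16/5 at row 2 (w2 leaves); pivot element 5.
Pivot on row 2; the obj-row RHS becomes 0 − (-8)·(16/5) = 128/5.
Next entering variable (most negative obj-row entry -1/5): x3.
Ratio test on column x3 — row 1: entry -1/5 ≤ 0; row 2: (16/5)/(3/5) = 16/3; row 3: (108/5)/(9/5) = 12. Minimum is 16/3 at row 2 (x2 leaves); pivot element 3/5.
After the second pivot the obj-row RHS is 128/5 − (-1/5)·(16/3) = 80/3.

80/3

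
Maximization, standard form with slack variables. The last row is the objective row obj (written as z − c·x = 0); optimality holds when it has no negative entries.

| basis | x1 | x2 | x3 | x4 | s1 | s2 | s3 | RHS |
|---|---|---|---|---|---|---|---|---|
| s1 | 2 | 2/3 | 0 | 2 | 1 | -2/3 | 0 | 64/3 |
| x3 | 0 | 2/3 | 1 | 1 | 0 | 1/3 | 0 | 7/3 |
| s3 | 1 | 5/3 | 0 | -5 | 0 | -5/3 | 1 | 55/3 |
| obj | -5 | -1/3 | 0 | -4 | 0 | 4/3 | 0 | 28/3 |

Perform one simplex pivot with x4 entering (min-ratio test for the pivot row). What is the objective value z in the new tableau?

56/3

Ratio test on column x4 — row 1: (64/3)/2 = 32/3; row 2: (7/3)/1 = 7/3; row 3: entry -5 ≤ 0. Minimum is 7/3 at row 2 (x3 leaves); pivot element 1.
Pivot on row 2; the obj-row RHS becomes 28/3 − (-4)·(7/3) = 56/3.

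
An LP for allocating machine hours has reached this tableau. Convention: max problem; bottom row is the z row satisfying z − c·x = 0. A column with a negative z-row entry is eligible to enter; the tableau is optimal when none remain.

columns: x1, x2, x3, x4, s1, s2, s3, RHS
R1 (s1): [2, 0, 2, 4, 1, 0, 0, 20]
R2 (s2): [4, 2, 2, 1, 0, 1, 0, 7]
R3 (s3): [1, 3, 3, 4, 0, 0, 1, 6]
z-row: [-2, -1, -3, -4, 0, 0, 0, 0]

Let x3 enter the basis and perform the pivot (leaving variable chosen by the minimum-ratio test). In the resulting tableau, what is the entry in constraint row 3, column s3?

1/3

Ratio test on column x3 — row 1: 20/2 = 10; row 2: 7/2 = 7/2; row 3: 6/3 = 2. Minimum is 2 at row 3 (s3 leaves); pivot element 3.
Divide row 3 by 3; eliminate column x3 from the other rows.
In the new row 3, the s3 entry is the old entry divided by the pivot: 1/3 = 1/3.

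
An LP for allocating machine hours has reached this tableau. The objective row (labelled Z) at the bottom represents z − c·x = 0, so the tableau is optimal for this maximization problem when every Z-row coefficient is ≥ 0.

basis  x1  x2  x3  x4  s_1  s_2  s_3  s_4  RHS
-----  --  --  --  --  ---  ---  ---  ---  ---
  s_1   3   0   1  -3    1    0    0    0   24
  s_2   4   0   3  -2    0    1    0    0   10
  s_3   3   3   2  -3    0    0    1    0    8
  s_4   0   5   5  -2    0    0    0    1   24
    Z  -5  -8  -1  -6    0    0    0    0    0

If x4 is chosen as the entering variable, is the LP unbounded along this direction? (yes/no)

yes

Every constraint-row entry in column x4 is ≤ 0, so increasing x4 is unbounded.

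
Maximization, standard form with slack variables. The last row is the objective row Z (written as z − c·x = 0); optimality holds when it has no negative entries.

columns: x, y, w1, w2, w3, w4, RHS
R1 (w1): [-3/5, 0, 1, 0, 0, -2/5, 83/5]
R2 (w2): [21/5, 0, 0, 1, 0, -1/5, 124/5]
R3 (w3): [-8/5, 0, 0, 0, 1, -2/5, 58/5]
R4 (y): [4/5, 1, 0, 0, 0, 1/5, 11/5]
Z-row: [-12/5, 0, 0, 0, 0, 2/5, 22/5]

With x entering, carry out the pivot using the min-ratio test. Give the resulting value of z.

11

Ratio test on column x — row 1: entry -3/5 ≤ 0; row 2: (124/5)/(21/5) = 124/21; row 3: entry -8/5 ≤ 0; row 4: (11/5)/(4/5) = 11/4. Minimum is 11/4 at row 4 (y leaves); pivot element 4/5.
Pivot on row 4; the Z-row RHS becomes 22/5 − (-12/5)·(11/4) = 11.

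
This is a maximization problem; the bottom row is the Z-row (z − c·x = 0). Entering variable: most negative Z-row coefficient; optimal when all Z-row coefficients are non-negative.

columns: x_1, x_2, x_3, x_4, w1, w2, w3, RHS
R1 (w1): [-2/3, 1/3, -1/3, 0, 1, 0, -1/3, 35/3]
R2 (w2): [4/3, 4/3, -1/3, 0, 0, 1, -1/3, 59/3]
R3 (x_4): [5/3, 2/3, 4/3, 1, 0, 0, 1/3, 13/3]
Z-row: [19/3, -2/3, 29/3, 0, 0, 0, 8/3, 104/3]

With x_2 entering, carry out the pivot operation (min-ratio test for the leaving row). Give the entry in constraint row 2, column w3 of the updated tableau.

-1

Ratio test on column x_2 — row 1: (35/3)/(1/3) = 35; row 2: (59/3)/(4/3) = 59/4; row 3: (13/3)/(2/3) = 13/2. Minimum is 13/2 at row 3 (x_4 leaves); pivot element 2/3.
Divide row 3 by 2/3; eliminate column x_2 from the other rows.
Row 2 update in column w3: -1/3 − (4/3)·(1/2) = -1.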